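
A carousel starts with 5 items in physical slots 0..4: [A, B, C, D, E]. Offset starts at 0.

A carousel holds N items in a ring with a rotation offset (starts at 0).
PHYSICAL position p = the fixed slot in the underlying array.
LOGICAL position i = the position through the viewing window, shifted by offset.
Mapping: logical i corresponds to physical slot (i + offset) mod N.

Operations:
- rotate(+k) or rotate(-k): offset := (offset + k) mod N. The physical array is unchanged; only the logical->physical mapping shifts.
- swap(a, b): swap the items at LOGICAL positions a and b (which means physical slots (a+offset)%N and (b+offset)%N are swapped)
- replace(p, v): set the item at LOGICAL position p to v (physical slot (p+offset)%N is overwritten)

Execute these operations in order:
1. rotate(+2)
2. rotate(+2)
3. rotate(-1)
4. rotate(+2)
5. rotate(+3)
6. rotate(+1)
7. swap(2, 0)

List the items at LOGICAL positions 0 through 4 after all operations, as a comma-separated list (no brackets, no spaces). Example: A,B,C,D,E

After op 1 (rotate(+2)): offset=2, physical=[A,B,C,D,E], logical=[C,D,E,A,B]
After op 2 (rotate(+2)): offset=4, physical=[A,B,C,D,E], logical=[E,A,B,C,D]
After op 3 (rotate(-1)): offset=3, physical=[A,B,C,D,E], logical=[D,E,A,B,C]
After op 4 (rotate(+2)): offset=0, physical=[A,B,C,D,E], logical=[A,B,C,D,E]
After op 5 (rotate(+3)): offset=3, physical=[A,B,C,D,E], logical=[D,E,A,B,C]
After op 6 (rotate(+1)): offset=4, physical=[A,B,C,D,E], logical=[E,A,B,C,D]
After op 7 (swap(2, 0)): offset=4, physical=[A,E,C,D,B], logical=[B,A,E,C,D]

Answer: B,A,E,C,D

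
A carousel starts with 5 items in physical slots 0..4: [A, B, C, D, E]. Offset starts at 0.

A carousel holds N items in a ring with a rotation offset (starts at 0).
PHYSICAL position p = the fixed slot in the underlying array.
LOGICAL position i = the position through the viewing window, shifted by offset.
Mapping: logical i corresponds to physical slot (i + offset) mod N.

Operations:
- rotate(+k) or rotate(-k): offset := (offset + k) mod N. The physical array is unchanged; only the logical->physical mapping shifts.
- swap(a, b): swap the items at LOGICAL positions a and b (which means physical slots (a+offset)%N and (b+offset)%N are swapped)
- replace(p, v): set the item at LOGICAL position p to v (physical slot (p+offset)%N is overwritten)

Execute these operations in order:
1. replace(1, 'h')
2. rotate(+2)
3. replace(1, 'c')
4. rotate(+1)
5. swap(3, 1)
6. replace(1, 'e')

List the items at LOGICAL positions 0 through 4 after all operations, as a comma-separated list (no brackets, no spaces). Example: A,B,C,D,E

Answer: c,e,A,E,C

Derivation:
After op 1 (replace(1, 'h')): offset=0, physical=[A,h,C,D,E], logical=[A,h,C,D,E]
After op 2 (rotate(+2)): offset=2, physical=[A,h,C,D,E], logical=[C,D,E,A,h]
After op 3 (replace(1, 'c')): offset=2, physical=[A,h,C,c,E], logical=[C,c,E,A,h]
After op 4 (rotate(+1)): offset=3, physical=[A,h,C,c,E], logical=[c,E,A,h,C]
After op 5 (swap(3, 1)): offset=3, physical=[A,E,C,c,h], logical=[c,h,A,E,C]
After op 6 (replace(1, 'e')): offset=3, physical=[A,E,C,c,e], logical=[c,e,A,E,C]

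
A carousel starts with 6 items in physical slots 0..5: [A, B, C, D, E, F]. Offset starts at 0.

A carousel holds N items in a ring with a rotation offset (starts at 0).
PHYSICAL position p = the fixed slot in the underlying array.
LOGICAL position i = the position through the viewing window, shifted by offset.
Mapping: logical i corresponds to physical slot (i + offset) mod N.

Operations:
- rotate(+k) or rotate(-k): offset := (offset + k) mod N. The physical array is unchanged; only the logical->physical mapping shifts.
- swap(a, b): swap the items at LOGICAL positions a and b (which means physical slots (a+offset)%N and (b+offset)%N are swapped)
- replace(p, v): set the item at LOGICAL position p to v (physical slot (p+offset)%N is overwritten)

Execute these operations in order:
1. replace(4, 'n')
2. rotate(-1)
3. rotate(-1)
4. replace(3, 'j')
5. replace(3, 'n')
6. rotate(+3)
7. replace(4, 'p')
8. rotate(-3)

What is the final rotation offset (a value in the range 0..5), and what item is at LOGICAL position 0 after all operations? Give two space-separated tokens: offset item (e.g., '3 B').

After op 1 (replace(4, 'n')): offset=0, physical=[A,B,C,D,n,F], logical=[A,B,C,D,n,F]
After op 2 (rotate(-1)): offset=5, physical=[A,B,C,D,n,F], logical=[F,A,B,C,D,n]
After op 3 (rotate(-1)): offset=4, physical=[A,B,C,D,n,F], logical=[n,F,A,B,C,D]
After op 4 (replace(3, 'j')): offset=4, physical=[A,j,C,D,n,F], logical=[n,F,A,j,C,D]
After op 5 (replace(3, 'n')): offset=4, physical=[A,n,C,D,n,F], logical=[n,F,A,n,C,D]
After op 6 (rotate(+3)): offset=1, physical=[A,n,C,D,n,F], logical=[n,C,D,n,F,A]
After op 7 (replace(4, 'p')): offset=1, physical=[A,n,C,D,n,p], logical=[n,C,D,n,p,A]
After op 8 (rotate(-3)): offset=4, physical=[A,n,C,D,n,p], logical=[n,p,A,n,C,D]

Answer: 4 n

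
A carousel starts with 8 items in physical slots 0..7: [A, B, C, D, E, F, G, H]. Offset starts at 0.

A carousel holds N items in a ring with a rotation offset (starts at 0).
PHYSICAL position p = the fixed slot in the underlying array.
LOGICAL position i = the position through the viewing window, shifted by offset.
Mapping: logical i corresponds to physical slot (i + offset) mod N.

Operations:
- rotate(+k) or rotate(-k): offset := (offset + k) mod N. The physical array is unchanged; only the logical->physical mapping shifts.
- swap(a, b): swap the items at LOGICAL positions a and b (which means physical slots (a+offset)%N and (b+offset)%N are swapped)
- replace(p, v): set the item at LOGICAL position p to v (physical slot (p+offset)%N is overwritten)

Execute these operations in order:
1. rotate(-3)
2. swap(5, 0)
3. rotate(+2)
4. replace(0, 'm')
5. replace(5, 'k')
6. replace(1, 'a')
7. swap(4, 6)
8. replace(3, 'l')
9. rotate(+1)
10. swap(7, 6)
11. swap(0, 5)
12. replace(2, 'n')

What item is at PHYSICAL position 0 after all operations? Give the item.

After op 1 (rotate(-3)): offset=5, physical=[A,B,C,D,E,F,G,H], logical=[F,G,H,A,B,C,D,E]
After op 2 (swap(5, 0)): offset=5, physical=[A,B,F,D,E,C,G,H], logical=[C,G,H,A,B,F,D,E]
After op 3 (rotate(+2)): offset=7, physical=[A,B,F,D,E,C,G,H], logical=[H,A,B,F,D,E,C,G]
After op 4 (replace(0, 'm')): offset=7, physical=[A,B,F,D,E,C,G,m], logical=[m,A,B,F,D,E,C,G]
After op 5 (replace(5, 'k')): offset=7, physical=[A,B,F,D,k,C,G,m], logical=[m,A,B,F,D,k,C,G]
After op 6 (replace(1, 'a')): offset=7, physical=[a,B,F,D,k,C,G,m], logical=[m,a,B,F,D,k,C,G]
After op 7 (swap(4, 6)): offset=7, physical=[a,B,F,C,k,D,G,m], logical=[m,a,B,F,C,k,D,G]
After op 8 (replace(3, 'l')): offset=7, physical=[a,B,l,C,k,D,G,m], logical=[m,a,B,l,C,k,D,G]
After op 9 (rotate(+1)): offset=0, physical=[a,B,l,C,k,D,G,m], logical=[a,B,l,C,k,D,G,m]
After op 10 (swap(7, 6)): offset=0, physical=[a,B,l,C,k,D,m,G], logical=[a,B,l,C,k,D,m,G]
After op 11 (swap(0, 5)): offset=0, physical=[D,B,l,C,k,a,m,G], logical=[D,B,l,C,k,a,m,G]
After op 12 (replace(2, 'n')): offset=0, physical=[D,B,n,C,k,a,m,G], logical=[D,B,n,C,k,a,m,G]

Answer: D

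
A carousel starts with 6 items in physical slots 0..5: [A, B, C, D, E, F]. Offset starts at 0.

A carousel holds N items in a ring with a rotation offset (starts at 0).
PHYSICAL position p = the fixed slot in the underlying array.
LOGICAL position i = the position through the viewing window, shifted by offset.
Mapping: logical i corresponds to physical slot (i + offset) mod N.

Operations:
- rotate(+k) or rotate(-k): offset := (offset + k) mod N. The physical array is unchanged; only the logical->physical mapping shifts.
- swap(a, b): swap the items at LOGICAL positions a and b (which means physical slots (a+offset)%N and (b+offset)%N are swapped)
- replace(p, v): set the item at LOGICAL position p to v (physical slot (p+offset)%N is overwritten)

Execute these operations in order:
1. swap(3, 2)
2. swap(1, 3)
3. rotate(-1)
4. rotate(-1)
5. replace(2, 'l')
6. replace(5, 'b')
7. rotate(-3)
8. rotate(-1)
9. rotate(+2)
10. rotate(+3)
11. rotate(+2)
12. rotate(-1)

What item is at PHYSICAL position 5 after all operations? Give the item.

Answer: F

Derivation:
After op 1 (swap(3, 2)): offset=0, physical=[A,B,D,C,E,F], logical=[A,B,D,C,E,F]
After op 2 (swap(1, 3)): offset=0, physical=[A,C,D,B,E,F], logical=[A,C,D,B,E,F]
After op 3 (rotate(-1)): offset=5, physical=[A,C,D,B,E,F], logical=[F,A,C,D,B,E]
After op 4 (rotate(-1)): offset=4, physical=[A,C,D,B,E,F], logical=[E,F,A,C,D,B]
After op 5 (replace(2, 'l')): offset=4, physical=[l,C,D,B,E,F], logical=[E,F,l,C,D,B]
After op 6 (replace(5, 'b')): offset=4, physical=[l,C,D,b,E,F], logical=[E,F,l,C,D,b]
After op 7 (rotate(-3)): offset=1, physical=[l,C,D,b,E,F], logical=[C,D,b,E,F,l]
After op 8 (rotate(-1)): offset=0, physical=[l,C,D,b,E,F], logical=[l,C,D,b,E,F]
After op 9 (rotate(+2)): offset=2, physical=[l,C,D,b,E,F], logical=[D,b,E,F,l,C]
After op 10 (rotate(+3)): offset=5, physical=[l,C,D,b,E,F], logical=[F,l,C,D,b,E]
After op 11 (rotate(+2)): offset=1, physical=[l,C,D,b,E,F], logical=[C,D,b,E,F,l]
After op 12 (rotate(-1)): offset=0, physical=[l,C,D,b,E,F], logical=[l,C,D,b,E,F]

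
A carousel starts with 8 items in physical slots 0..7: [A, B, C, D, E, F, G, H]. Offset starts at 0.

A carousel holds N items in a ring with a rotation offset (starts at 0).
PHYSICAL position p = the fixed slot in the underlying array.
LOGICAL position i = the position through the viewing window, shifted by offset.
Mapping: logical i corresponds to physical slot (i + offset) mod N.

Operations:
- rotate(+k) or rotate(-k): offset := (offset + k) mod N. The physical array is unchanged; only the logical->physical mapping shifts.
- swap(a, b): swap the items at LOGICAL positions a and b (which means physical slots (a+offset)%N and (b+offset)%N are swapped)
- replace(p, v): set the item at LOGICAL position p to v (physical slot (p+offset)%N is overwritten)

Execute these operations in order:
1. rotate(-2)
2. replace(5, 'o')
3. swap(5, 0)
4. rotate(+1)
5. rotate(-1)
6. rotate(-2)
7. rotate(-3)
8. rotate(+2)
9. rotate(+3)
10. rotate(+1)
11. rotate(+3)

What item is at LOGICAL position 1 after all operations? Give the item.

After op 1 (rotate(-2)): offset=6, physical=[A,B,C,D,E,F,G,H], logical=[G,H,A,B,C,D,E,F]
After op 2 (replace(5, 'o')): offset=6, physical=[A,B,C,o,E,F,G,H], logical=[G,H,A,B,C,o,E,F]
After op 3 (swap(5, 0)): offset=6, physical=[A,B,C,G,E,F,o,H], logical=[o,H,A,B,C,G,E,F]
After op 4 (rotate(+1)): offset=7, physical=[A,B,C,G,E,F,o,H], logical=[H,A,B,C,G,E,F,o]
After op 5 (rotate(-1)): offset=6, physical=[A,B,C,G,E,F,o,H], logical=[o,H,A,B,C,G,E,F]
After op 6 (rotate(-2)): offset=4, physical=[A,B,C,G,E,F,o,H], logical=[E,F,o,H,A,B,C,G]
After op 7 (rotate(-3)): offset=1, physical=[A,B,C,G,E,F,o,H], logical=[B,C,G,E,F,o,H,A]
After op 8 (rotate(+2)): offset=3, physical=[A,B,C,G,E,F,o,H], logical=[G,E,F,o,H,A,B,C]
After op 9 (rotate(+3)): offset=6, physical=[A,B,C,G,E,F,o,H], logical=[o,H,A,B,C,G,E,F]
After op 10 (rotate(+1)): offset=7, physical=[A,B,C,G,E,F,o,H], logical=[H,A,B,C,G,E,F,o]
After op 11 (rotate(+3)): offset=2, physical=[A,B,C,G,E,F,o,H], logical=[C,G,E,F,o,H,A,B]

Answer: G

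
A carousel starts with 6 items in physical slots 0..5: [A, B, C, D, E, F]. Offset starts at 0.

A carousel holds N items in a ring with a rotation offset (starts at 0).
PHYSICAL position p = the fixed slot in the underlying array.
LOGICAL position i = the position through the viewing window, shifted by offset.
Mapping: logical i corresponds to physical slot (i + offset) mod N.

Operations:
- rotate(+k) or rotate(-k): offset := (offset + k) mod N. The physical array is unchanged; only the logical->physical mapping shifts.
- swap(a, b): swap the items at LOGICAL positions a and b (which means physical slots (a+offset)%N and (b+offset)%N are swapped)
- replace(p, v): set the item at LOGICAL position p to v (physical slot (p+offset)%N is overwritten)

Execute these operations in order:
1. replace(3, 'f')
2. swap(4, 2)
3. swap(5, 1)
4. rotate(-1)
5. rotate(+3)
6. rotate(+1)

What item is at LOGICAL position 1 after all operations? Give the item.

After op 1 (replace(3, 'f')): offset=0, physical=[A,B,C,f,E,F], logical=[A,B,C,f,E,F]
After op 2 (swap(4, 2)): offset=0, physical=[A,B,E,f,C,F], logical=[A,B,E,f,C,F]
After op 3 (swap(5, 1)): offset=0, physical=[A,F,E,f,C,B], logical=[A,F,E,f,C,B]
After op 4 (rotate(-1)): offset=5, physical=[A,F,E,f,C,B], logical=[B,A,F,E,f,C]
After op 5 (rotate(+3)): offset=2, physical=[A,F,E,f,C,B], logical=[E,f,C,B,A,F]
After op 6 (rotate(+1)): offset=3, physical=[A,F,E,f,C,B], logical=[f,C,B,A,F,E]

Answer: C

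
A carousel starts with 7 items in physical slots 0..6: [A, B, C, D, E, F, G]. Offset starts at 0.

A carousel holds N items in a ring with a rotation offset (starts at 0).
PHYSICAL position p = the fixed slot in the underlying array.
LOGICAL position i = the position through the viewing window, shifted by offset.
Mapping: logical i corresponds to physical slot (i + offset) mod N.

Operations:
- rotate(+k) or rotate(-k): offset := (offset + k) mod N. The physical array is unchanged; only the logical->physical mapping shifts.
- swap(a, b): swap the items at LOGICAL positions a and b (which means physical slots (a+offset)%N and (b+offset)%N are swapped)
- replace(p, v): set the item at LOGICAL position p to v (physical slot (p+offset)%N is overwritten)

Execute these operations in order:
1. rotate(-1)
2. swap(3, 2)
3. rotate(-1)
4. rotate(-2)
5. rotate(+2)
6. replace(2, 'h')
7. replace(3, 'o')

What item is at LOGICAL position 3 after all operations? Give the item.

Answer: o

Derivation:
After op 1 (rotate(-1)): offset=6, physical=[A,B,C,D,E,F,G], logical=[G,A,B,C,D,E,F]
After op 2 (swap(3, 2)): offset=6, physical=[A,C,B,D,E,F,G], logical=[G,A,C,B,D,E,F]
After op 3 (rotate(-1)): offset=5, physical=[A,C,B,D,E,F,G], logical=[F,G,A,C,B,D,E]
After op 4 (rotate(-2)): offset=3, physical=[A,C,B,D,E,F,G], logical=[D,E,F,G,A,C,B]
After op 5 (rotate(+2)): offset=5, physical=[A,C,B,D,E,F,G], logical=[F,G,A,C,B,D,E]
After op 6 (replace(2, 'h')): offset=5, physical=[h,C,B,D,E,F,G], logical=[F,G,h,C,B,D,E]
After op 7 (replace(3, 'o')): offset=5, physical=[h,o,B,D,E,F,G], logical=[F,G,h,o,B,D,E]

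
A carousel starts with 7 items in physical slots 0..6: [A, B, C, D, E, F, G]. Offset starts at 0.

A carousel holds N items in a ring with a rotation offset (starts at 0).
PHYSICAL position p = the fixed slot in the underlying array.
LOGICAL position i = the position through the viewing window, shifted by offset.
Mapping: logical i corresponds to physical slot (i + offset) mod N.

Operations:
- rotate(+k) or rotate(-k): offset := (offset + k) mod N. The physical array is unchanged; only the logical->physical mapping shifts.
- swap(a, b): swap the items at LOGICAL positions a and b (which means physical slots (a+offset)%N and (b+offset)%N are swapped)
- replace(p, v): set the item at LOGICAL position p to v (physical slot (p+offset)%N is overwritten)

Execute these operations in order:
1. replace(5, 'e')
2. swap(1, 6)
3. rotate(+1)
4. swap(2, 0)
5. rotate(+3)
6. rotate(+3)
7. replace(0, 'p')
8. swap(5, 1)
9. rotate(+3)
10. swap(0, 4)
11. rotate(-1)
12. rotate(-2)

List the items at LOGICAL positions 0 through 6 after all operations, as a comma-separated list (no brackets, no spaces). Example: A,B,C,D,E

Answer: G,e,C,p,E,D,B

Derivation:
After op 1 (replace(5, 'e')): offset=0, physical=[A,B,C,D,E,e,G], logical=[A,B,C,D,E,e,G]
After op 2 (swap(1, 6)): offset=0, physical=[A,G,C,D,E,e,B], logical=[A,G,C,D,E,e,B]
After op 3 (rotate(+1)): offset=1, physical=[A,G,C,D,E,e,B], logical=[G,C,D,E,e,B,A]
After op 4 (swap(2, 0)): offset=1, physical=[A,D,C,G,E,e,B], logical=[D,C,G,E,e,B,A]
After op 5 (rotate(+3)): offset=4, physical=[A,D,C,G,E,e,B], logical=[E,e,B,A,D,C,G]
After op 6 (rotate(+3)): offset=0, physical=[A,D,C,G,E,e,B], logical=[A,D,C,G,E,e,B]
After op 7 (replace(0, 'p')): offset=0, physical=[p,D,C,G,E,e,B], logical=[p,D,C,G,E,e,B]
After op 8 (swap(5, 1)): offset=0, physical=[p,e,C,G,E,D,B], logical=[p,e,C,G,E,D,B]
After op 9 (rotate(+3)): offset=3, physical=[p,e,C,G,E,D,B], logical=[G,E,D,B,p,e,C]
After op 10 (swap(0, 4)): offset=3, physical=[G,e,C,p,E,D,B], logical=[p,E,D,B,G,e,C]
After op 11 (rotate(-1)): offset=2, physical=[G,e,C,p,E,D,B], logical=[C,p,E,D,B,G,e]
After op 12 (rotate(-2)): offset=0, physical=[G,e,C,p,E,D,B], logical=[G,e,C,p,E,D,B]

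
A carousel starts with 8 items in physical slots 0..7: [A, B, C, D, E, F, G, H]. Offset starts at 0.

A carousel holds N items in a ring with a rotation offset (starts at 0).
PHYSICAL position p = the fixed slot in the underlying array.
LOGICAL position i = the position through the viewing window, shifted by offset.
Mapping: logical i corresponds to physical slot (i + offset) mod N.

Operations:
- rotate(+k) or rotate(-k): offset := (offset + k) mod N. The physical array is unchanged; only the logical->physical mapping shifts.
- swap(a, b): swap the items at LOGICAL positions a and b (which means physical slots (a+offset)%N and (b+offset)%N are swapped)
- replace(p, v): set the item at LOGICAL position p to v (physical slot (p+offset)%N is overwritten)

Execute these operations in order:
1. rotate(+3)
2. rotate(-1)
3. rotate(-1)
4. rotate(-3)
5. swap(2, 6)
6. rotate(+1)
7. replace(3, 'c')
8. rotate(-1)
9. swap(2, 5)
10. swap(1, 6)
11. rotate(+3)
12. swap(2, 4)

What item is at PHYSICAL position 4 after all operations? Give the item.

After op 1 (rotate(+3)): offset=3, physical=[A,B,C,D,E,F,G,H], logical=[D,E,F,G,H,A,B,C]
After op 2 (rotate(-1)): offset=2, physical=[A,B,C,D,E,F,G,H], logical=[C,D,E,F,G,H,A,B]
After op 3 (rotate(-1)): offset=1, physical=[A,B,C,D,E,F,G,H], logical=[B,C,D,E,F,G,H,A]
After op 4 (rotate(-3)): offset=6, physical=[A,B,C,D,E,F,G,H], logical=[G,H,A,B,C,D,E,F]
After op 5 (swap(2, 6)): offset=6, physical=[E,B,C,D,A,F,G,H], logical=[G,H,E,B,C,D,A,F]
After op 6 (rotate(+1)): offset=7, physical=[E,B,C,D,A,F,G,H], logical=[H,E,B,C,D,A,F,G]
After op 7 (replace(3, 'c')): offset=7, physical=[E,B,c,D,A,F,G,H], logical=[H,E,B,c,D,A,F,G]
After op 8 (rotate(-1)): offset=6, physical=[E,B,c,D,A,F,G,H], logical=[G,H,E,B,c,D,A,F]
After op 9 (swap(2, 5)): offset=6, physical=[D,B,c,E,A,F,G,H], logical=[G,H,D,B,c,E,A,F]
After op 10 (swap(1, 6)): offset=6, physical=[D,B,c,E,H,F,G,A], logical=[G,A,D,B,c,E,H,F]
After op 11 (rotate(+3)): offset=1, physical=[D,B,c,E,H,F,G,A], logical=[B,c,E,H,F,G,A,D]
After op 12 (swap(2, 4)): offset=1, physical=[D,B,c,F,H,E,G,A], logical=[B,c,F,H,E,G,A,D]

Answer: H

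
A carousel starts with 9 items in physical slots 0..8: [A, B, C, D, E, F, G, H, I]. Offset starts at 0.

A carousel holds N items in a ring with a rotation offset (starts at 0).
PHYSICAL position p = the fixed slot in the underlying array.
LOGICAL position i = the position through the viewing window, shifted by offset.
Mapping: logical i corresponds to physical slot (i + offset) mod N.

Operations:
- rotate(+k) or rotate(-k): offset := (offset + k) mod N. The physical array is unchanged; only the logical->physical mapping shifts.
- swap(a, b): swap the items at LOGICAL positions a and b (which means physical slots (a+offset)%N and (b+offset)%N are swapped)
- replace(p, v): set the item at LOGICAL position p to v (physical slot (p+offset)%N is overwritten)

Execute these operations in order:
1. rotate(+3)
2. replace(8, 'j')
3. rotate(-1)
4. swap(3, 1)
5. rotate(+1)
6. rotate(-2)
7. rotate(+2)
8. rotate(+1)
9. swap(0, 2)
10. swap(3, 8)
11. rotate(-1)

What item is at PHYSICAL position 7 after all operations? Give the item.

Answer: F

Derivation:
After op 1 (rotate(+3)): offset=3, physical=[A,B,C,D,E,F,G,H,I], logical=[D,E,F,G,H,I,A,B,C]
After op 2 (replace(8, 'j')): offset=3, physical=[A,B,j,D,E,F,G,H,I], logical=[D,E,F,G,H,I,A,B,j]
After op 3 (rotate(-1)): offset=2, physical=[A,B,j,D,E,F,G,H,I], logical=[j,D,E,F,G,H,I,A,B]
After op 4 (swap(3, 1)): offset=2, physical=[A,B,j,F,E,D,G,H,I], logical=[j,F,E,D,G,H,I,A,B]
After op 5 (rotate(+1)): offset=3, physical=[A,B,j,F,E,D,G,H,I], logical=[F,E,D,G,H,I,A,B,j]
After op 6 (rotate(-2)): offset=1, physical=[A,B,j,F,E,D,G,H,I], logical=[B,j,F,E,D,G,H,I,A]
After op 7 (rotate(+2)): offset=3, physical=[A,B,j,F,E,D,G,H,I], logical=[F,E,D,G,H,I,A,B,j]
After op 8 (rotate(+1)): offset=4, physical=[A,B,j,F,E,D,G,H,I], logical=[E,D,G,H,I,A,B,j,F]
After op 9 (swap(0, 2)): offset=4, physical=[A,B,j,F,G,D,E,H,I], logical=[G,D,E,H,I,A,B,j,F]
After op 10 (swap(3, 8)): offset=4, physical=[A,B,j,H,G,D,E,F,I], logical=[G,D,E,F,I,A,B,j,H]
After op 11 (rotate(-1)): offset=3, physical=[A,B,j,H,G,D,E,F,I], logical=[H,G,D,E,F,I,A,B,j]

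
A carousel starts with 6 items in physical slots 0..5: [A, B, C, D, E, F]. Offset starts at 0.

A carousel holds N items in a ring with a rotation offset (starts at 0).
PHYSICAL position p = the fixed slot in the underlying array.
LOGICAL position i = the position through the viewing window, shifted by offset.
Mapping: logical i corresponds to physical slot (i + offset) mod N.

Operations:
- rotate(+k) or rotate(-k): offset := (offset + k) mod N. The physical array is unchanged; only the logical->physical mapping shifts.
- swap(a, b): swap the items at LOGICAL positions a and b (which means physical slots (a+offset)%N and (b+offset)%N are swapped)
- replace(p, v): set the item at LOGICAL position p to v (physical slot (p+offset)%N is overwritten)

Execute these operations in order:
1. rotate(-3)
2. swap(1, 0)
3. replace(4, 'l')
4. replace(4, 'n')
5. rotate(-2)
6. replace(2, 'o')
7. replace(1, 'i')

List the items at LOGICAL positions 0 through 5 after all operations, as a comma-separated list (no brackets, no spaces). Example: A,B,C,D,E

Answer: n,i,o,D,F,A

Derivation:
After op 1 (rotate(-3)): offset=3, physical=[A,B,C,D,E,F], logical=[D,E,F,A,B,C]
After op 2 (swap(1, 0)): offset=3, physical=[A,B,C,E,D,F], logical=[E,D,F,A,B,C]
After op 3 (replace(4, 'l')): offset=3, physical=[A,l,C,E,D,F], logical=[E,D,F,A,l,C]
After op 4 (replace(4, 'n')): offset=3, physical=[A,n,C,E,D,F], logical=[E,D,F,A,n,C]
After op 5 (rotate(-2)): offset=1, physical=[A,n,C,E,D,F], logical=[n,C,E,D,F,A]
After op 6 (replace(2, 'o')): offset=1, physical=[A,n,C,o,D,F], logical=[n,C,o,D,F,A]
After op 7 (replace(1, 'i')): offset=1, physical=[A,n,i,o,D,F], logical=[n,i,o,D,F,A]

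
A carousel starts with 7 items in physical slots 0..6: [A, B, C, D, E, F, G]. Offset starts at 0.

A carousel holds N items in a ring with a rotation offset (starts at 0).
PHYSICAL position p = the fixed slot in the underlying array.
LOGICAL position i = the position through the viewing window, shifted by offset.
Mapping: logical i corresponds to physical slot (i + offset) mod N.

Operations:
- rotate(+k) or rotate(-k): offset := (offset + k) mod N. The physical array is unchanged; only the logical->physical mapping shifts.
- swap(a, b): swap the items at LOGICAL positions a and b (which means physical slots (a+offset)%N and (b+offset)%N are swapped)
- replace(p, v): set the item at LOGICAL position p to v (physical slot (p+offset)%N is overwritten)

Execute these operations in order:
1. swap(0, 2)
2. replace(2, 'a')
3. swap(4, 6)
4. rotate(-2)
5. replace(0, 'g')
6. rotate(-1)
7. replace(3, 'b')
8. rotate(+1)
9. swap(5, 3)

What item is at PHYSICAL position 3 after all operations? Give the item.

Answer: B

Derivation:
After op 1 (swap(0, 2)): offset=0, physical=[C,B,A,D,E,F,G], logical=[C,B,A,D,E,F,G]
After op 2 (replace(2, 'a')): offset=0, physical=[C,B,a,D,E,F,G], logical=[C,B,a,D,E,F,G]
After op 3 (swap(4, 6)): offset=0, physical=[C,B,a,D,G,F,E], logical=[C,B,a,D,G,F,E]
After op 4 (rotate(-2)): offset=5, physical=[C,B,a,D,G,F,E], logical=[F,E,C,B,a,D,G]
After op 5 (replace(0, 'g')): offset=5, physical=[C,B,a,D,G,g,E], logical=[g,E,C,B,a,D,G]
After op 6 (rotate(-1)): offset=4, physical=[C,B,a,D,G,g,E], logical=[G,g,E,C,B,a,D]
After op 7 (replace(3, 'b')): offset=4, physical=[b,B,a,D,G,g,E], logical=[G,g,E,b,B,a,D]
After op 8 (rotate(+1)): offset=5, physical=[b,B,a,D,G,g,E], logical=[g,E,b,B,a,D,G]
After op 9 (swap(5, 3)): offset=5, physical=[b,D,a,B,G,g,E], logical=[g,E,b,D,a,B,G]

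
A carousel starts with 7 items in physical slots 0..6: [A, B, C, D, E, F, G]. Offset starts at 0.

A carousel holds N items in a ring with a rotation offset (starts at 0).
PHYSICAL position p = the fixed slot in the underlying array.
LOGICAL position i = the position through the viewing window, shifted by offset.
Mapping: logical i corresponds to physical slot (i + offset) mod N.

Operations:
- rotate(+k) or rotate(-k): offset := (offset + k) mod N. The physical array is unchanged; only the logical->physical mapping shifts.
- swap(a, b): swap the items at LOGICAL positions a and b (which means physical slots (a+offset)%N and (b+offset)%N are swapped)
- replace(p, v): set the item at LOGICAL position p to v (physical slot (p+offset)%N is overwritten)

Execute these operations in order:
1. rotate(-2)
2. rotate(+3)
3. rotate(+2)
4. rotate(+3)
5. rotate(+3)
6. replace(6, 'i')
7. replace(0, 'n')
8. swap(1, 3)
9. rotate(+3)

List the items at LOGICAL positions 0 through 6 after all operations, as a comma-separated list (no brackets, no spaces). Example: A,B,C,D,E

Answer: D,G,A,i,n,F,E

Derivation:
After op 1 (rotate(-2)): offset=5, physical=[A,B,C,D,E,F,G], logical=[F,G,A,B,C,D,E]
After op 2 (rotate(+3)): offset=1, physical=[A,B,C,D,E,F,G], logical=[B,C,D,E,F,G,A]
After op 3 (rotate(+2)): offset=3, physical=[A,B,C,D,E,F,G], logical=[D,E,F,G,A,B,C]
After op 4 (rotate(+3)): offset=6, physical=[A,B,C,D,E,F,G], logical=[G,A,B,C,D,E,F]
After op 5 (rotate(+3)): offset=2, physical=[A,B,C,D,E,F,G], logical=[C,D,E,F,G,A,B]
After op 6 (replace(6, 'i')): offset=2, physical=[A,i,C,D,E,F,G], logical=[C,D,E,F,G,A,i]
After op 7 (replace(0, 'n')): offset=2, physical=[A,i,n,D,E,F,G], logical=[n,D,E,F,G,A,i]
After op 8 (swap(1, 3)): offset=2, physical=[A,i,n,F,E,D,G], logical=[n,F,E,D,G,A,i]
After op 9 (rotate(+3)): offset=5, physical=[A,i,n,F,E,D,G], logical=[D,G,A,i,n,F,E]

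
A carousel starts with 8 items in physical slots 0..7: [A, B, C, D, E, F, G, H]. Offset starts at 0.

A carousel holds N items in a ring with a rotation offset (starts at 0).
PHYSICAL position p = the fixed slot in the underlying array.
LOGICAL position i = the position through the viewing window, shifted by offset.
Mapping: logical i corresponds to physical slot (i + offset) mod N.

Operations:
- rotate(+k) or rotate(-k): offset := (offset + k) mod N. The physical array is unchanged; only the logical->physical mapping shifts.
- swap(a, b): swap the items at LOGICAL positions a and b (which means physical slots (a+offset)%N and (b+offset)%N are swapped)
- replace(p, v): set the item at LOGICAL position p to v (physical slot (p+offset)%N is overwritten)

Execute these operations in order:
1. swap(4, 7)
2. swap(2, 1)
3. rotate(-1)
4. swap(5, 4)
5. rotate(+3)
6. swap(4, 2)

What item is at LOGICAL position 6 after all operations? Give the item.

Answer: A

Derivation:
After op 1 (swap(4, 7)): offset=0, physical=[A,B,C,D,H,F,G,E], logical=[A,B,C,D,H,F,G,E]
After op 2 (swap(2, 1)): offset=0, physical=[A,C,B,D,H,F,G,E], logical=[A,C,B,D,H,F,G,E]
After op 3 (rotate(-1)): offset=7, physical=[A,C,B,D,H,F,G,E], logical=[E,A,C,B,D,H,F,G]
After op 4 (swap(5, 4)): offset=7, physical=[A,C,B,H,D,F,G,E], logical=[E,A,C,B,H,D,F,G]
After op 5 (rotate(+3)): offset=2, physical=[A,C,B,H,D,F,G,E], logical=[B,H,D,F,G,E,A,C]
After op 6 (swap(4, 2)): offset=2, physical=[A,C,B,H,G,F,D,E], logical=[B,H,G,F,D,E,A,C]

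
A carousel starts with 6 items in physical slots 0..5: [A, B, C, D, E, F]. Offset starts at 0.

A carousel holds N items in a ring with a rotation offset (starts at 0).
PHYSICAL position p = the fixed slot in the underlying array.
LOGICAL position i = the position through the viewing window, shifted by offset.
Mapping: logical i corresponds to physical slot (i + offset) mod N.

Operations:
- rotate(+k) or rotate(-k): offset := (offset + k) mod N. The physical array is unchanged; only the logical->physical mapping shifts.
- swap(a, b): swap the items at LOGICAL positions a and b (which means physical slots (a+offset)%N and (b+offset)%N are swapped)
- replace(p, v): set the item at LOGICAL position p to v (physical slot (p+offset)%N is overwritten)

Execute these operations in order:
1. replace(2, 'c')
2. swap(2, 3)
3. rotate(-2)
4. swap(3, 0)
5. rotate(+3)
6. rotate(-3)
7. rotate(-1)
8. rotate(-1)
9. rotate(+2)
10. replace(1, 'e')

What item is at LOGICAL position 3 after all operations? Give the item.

After op 1 (replace(2, 'c')): offset=0, physical=[A,B,c,D,E,F], logical=[A,B,c,D,E,F]
After op 2 (swap(2, 3)): offset=0, physical=[A,B,D,c,E,F], logical=[A,B,D,c,E,F]
After op 3 (rotate(-2)): offset=4, physical=[A,B,D,c,E,F], logical=[E,F,A,B,D,c]
After op 4 (swap(3, 0)): offset=4, physical=[A,E,D,c,B,F], logical=[B,F,A,E,D,c]
After op 5 (rotate(+3)): offset=1, physical=[A,E,D,c,B,F], logical=[E,D,c,B,F,A]
After op 6 (rotate(-3)): offset=4, physical=[A,E,D,c,B,F], logical=[B,F,A,E,D,c]
After op 7 (rotate(-1)): offset=3, physical=[A,E,D,c,B,F], logical=[c,B,F,A,E,D]
After op 8 (rotate(-1)): offset=2, physical=[A,E,D,c,B,F], logical=[D,c,B,F,A,E]
After op 9 (rotate(+2)): offset=4, physical=[A,E,D,c,B,F], logical=[B,F,A,E,D,c]
After op 10 (replace(1, 'e')): offset=4, physical=[A,E,D,c,B,e], logical=[B,e,A,E,D,c]

Answer: E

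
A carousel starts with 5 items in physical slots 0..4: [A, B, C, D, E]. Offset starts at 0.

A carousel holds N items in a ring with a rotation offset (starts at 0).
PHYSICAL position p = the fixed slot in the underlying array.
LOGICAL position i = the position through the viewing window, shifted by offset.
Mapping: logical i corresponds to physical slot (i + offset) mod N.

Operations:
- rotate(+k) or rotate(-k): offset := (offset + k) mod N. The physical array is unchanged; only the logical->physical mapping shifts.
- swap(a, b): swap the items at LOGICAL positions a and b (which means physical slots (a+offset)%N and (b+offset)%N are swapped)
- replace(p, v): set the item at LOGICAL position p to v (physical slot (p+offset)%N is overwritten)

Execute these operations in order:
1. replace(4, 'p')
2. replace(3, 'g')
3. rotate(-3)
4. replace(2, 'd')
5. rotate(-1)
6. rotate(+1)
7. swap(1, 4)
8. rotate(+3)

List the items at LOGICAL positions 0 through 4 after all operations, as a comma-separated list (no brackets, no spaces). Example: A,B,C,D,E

After op 1 (replace(4, 'p')): offset=0, physical=[A,B,C,D,p], logical=[A,B,C,D,p]
After op 2 (replace(3, 'g')): offset=0, physical=[A,B,C,g,p], logical=[A,B,C,g,p]
After op 3 (rotate(-3)): offset=2, physical=[A,B,C,g,p], logical=[C,g,p,A,B]
After op 4 (replace(2, 'd')): offset=2, physical=[A,B,C,g,d], logical=[C,g,d,A,B]
After op 5 (rotate(-1)): offset=1, physical=[A,B,C,g,d], logical=[B,C,g,d,A]
After op 6 (rotate(+1)): offset=2, physical=[A,B,C,g,d], logical=[C,g,d,A,B]
After op 7 (swap(1, 4)): offset=2, physical=[A,g,C,B,d], logical=[C,B,d,A,g]
After op 8 (rotate(+3)): offset=0, physical=[A,g,C,B,d], logical=[A,g,C,B,d]

Answer: A,g,C,B,d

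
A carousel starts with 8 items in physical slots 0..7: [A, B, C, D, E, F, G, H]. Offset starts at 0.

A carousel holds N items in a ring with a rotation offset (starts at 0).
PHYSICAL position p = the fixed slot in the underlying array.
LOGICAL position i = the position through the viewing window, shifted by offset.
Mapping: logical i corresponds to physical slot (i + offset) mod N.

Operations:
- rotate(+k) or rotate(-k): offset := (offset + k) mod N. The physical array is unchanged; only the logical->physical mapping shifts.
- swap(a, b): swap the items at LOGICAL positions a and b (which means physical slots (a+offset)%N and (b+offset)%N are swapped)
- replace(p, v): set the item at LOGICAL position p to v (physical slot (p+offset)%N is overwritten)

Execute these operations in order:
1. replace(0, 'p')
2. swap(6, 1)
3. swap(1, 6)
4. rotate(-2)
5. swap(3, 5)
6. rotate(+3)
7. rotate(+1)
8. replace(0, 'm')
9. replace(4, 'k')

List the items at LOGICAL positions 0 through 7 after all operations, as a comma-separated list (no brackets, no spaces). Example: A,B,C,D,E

Answer: m,B,E,F,k,H,p,D

Derivation:
After op 1 (replace(0, 'p')): offset=0, physical=[p,B,C,D,E,F,G,H], logical=[p,B,C,D,E,F,G,H]
After op 2 (swap(6, 1)): offset=0, physical=[p,G,C,D,E,F,B,H], logical=[p,G,C,D,E,F,B,H]
After op 3 (swap(1, 6)): offset=0, physical=[p,B,C,D,E,F,G,H], logical=[p,B,C,D,E,F,G,H]
After op 4 (rotate(-2)): offset=6, physical=[p,B,C,D,E,F,G,H], logical=[G,H,p,B,C,D,E,F]
After op 5 (swap(3, 5)): offset=6, physical=[p,D,C,B,E,F,G,H], logical=[G,H,p,D,C,B,E,F]
After op 6 (rotate(+3)): offset=1, physical=[p,D,C,B,E,F,G,H], logical=[D,C,B,E,F,G,H,p]
After op 7 (rotate(+1)): offset=2, physical=[p,D,C,B,E,F,G,H], logical=[C,B,E,F,G,H,p,D]
After op 8 (replace(0, 'm')): offset=2, physical=[p,D,m,B,E,F,G,H], logical=[m,B,E,F,G,H,p,D]
After op 9 (replace(4, 'k')): offset=2, physical=[p,D,m,B,E,F,k,H], logical=[m,B,E,F,k,H,p,D]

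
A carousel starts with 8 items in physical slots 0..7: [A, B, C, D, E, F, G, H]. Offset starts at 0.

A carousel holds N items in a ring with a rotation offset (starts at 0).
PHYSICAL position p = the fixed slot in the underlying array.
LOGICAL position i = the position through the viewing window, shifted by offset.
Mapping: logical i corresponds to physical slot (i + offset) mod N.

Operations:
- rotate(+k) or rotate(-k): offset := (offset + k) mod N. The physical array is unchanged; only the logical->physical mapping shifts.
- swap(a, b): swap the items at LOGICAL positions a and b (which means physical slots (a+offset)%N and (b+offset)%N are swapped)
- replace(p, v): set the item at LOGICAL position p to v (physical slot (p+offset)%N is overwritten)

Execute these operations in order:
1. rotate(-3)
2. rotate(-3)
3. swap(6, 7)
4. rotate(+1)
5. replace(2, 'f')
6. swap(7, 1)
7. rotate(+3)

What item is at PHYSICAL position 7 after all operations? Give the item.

Answer: H

Derivation:
After op 1 (rotate(-3)): offset=5, physical=[A,B,C,D,E,F,G,H], logical=[F,G,H,A,B,C,D,E]
After op 2 (rotate(-3)): offset=2, physical=[A,B,C,D,E,F,G,H], logical=[C,D,E,F,G,H,A,B]
After op 3 (swap(6, 7)): offset=2, physical=[B,A,C,D,E,F,G,H], logical=[C,D,E,F,G,H,B,A]
After op 4 (rotate(+1)): offset=3, physical=[B,A,C,D,E,F,G,H], logical=[D,E,F,G,H,B,A,C]
After op 5 (replace(2, 'f')): offset=3, physical=[B,A,C,D,E,f,G,H], logical=[D,E,f,G,H,B,A,C]
After op 6 (swap(7, 1)): offset=3, physical=[B,A,E,D,C,f,G,H], logical=[D,C,f,G,H,B,A,E]
After op 7 (rotate(+3)): offset=6, physical=[B,A,E,D,C,f,G,H], logical=[G,H,B,A,E,D,C,f]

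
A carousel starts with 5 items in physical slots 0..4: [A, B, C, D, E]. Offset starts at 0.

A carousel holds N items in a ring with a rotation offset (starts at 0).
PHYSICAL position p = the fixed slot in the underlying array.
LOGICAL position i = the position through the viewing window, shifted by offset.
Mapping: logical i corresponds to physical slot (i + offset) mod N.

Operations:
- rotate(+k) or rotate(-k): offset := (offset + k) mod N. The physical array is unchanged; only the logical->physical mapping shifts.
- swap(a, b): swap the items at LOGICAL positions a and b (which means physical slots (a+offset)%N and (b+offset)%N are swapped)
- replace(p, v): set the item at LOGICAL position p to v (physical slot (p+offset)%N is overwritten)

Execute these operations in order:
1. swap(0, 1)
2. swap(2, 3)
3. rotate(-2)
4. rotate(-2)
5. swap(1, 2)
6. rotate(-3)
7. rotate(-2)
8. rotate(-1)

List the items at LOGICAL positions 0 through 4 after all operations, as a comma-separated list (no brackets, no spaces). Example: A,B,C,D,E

Answer: B,A,C,D,E

Derivation:
After op 1 (swap(0, 1)): offset=0, physical=[B,A,C,D,E], logical=[B,A,C,D,E]
After op 2 (swap(2, 3)): offset=0, physical=[B,A,D,C,E], logical=[B,A,D,C,E]
After op 3 (rotate(-2)): offset=3, physical=[B,A,D,C,E], logical=[C,E,B,A,D]
After op 4 (rotate(-2)): offset=1, physical=[B,A,D,C,E], logical=[A,D,C,E,B]
After op 5 (swap(1, 2)): offset=1, physical=[B,A,C,D,E], logical=[A,C,D,E,B]
After op 6 (rotate(-3)): offset=3, physical=[B,A,C,D,E], logical=[D,E,B,A,C]
After op 7 (rotate(-2)): offset=1, physical=[B,A,C,D,E], logical=[A,C,D,E,B]
After op 8 (rotate(-1)): offset=0, physical=[B,A,C,D,E], logical=[B,A,C,D,E]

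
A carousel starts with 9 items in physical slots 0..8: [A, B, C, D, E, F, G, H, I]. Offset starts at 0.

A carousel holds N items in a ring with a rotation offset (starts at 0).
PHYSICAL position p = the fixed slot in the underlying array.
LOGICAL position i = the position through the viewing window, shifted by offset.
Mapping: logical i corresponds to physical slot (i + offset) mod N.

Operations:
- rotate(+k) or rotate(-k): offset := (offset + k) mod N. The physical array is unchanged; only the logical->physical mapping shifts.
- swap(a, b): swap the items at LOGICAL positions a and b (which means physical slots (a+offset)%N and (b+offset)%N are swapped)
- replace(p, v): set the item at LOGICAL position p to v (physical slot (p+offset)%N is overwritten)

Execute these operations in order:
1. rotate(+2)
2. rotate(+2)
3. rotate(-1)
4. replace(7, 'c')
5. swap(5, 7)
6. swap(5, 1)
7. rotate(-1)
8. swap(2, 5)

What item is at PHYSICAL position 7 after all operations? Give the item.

Answer: c

Derivation:
After op 1 (rotate(+2)): offset=2, physical=[A,B,C,D,E,F,G,H,I], logical=[C,D,E,F,G,H,I,A,B]
After op 2 (rotate(+2)): offset=4, physical=[A,B,C,D,E,F,G,H,I], logical=[E,F,G,H,I,A,B,C,D]
After op 3 (rotate(-1)): offset=3, physical=[A,B,C,D,E,F,G,H,I], logical=[D,E,F,G,H,I,A,B,C]
After op 4 (replace(7, 'c')): offset=3, physical=[A,c,C,D,E,F,G,H,I], logical=[D,E,F,G,H,I,A,c,C]
After op 5 (swap(5, 7)): offset=3, physical=[A,I,C,D,E,F,G,H,c], logical=[D,E,F,G,H,c,A,I,C]
After op 6 (swap(5, 1)): offset=3, physical=[A,I,C,D,c,F,G,H,E], logical=[D,c,F,G,H,E,A,I,C]
After op 7 (rotate(-1)): offset=2, physical=[A,I,C,D,c,F,G,H,E], logical=[C,D,c,F,G,H,E,A,I]
After op 8 (swap(2, 5)): offset=2, physical=[A,I,C,D,H,F,G,c,E], logical=[C,D,H,F,G,c,E,A,I]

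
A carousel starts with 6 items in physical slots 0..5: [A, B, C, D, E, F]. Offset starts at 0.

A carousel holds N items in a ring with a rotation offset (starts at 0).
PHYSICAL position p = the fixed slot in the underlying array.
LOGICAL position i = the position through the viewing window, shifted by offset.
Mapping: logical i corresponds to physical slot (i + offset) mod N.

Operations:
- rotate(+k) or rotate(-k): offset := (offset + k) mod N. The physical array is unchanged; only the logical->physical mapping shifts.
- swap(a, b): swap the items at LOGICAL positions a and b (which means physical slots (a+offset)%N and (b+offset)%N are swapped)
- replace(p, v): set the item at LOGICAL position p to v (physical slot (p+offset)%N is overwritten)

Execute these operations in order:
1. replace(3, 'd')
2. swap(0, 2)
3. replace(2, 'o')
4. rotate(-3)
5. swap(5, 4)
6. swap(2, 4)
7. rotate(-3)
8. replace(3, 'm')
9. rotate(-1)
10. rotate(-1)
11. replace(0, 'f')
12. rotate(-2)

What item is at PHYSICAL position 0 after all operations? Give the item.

After op 1 (replace(3, 'd')): offset=0, physical=[A,B,C,d,E,F], logical=[A,B,C,d,E,F]
After op 2 (swap(0, 2)): offset=0, physical=[C,B,A,d,E,F], logical=[C,B,A,d,E,F]
After op 3 (replace(2, 'o')): offset=0, physical=[C,B,o,d,E,F], logical=[C,B,o,d,E,F]
After op 4 (rotate(-3)): offset=3, physical=[C,B,o,d,E,F], logical=[d,E,F,C,B,o]
After op 5 (swap(5, 4)): offset=3, physical=[C,o,B,d,E,F], logical=[d,E,F,C,o,B]
After op 6 (swap(2, 4)): offset=3, physical=[C,F,B,d,E,o], logical=[d,E,o,C,F,B]
After op 7 (rotate(-3)): offset=0, physical=[C,F,B,d,E,o], logical=[C,F,B,d,E,o]
After op 8 (replace(3, 'm')): offset=0, physical=[C,F,B,m,E,o], logical=[C,F,B,m,E,o]
After op 9 (rotate(-1)): offset=5, physical=[C,F,B,m,E,o], logical=[o,C,F,B,m,E]
After op 10 (rotate(-1)): offset=4, physical=[C,F,B,m,E,o], logical=[E,o,C,F,B,m]
After op 11 (replace(0, 'f')): offset=4, physical=[C,F,B,m,f,o], logical=[f,o,C,F,B,m]
After op 12 (rotate(-2)): offset=2, physical=[C,F,B,m,f,o], logical=[B,m,f,o,C,F]

Answer: C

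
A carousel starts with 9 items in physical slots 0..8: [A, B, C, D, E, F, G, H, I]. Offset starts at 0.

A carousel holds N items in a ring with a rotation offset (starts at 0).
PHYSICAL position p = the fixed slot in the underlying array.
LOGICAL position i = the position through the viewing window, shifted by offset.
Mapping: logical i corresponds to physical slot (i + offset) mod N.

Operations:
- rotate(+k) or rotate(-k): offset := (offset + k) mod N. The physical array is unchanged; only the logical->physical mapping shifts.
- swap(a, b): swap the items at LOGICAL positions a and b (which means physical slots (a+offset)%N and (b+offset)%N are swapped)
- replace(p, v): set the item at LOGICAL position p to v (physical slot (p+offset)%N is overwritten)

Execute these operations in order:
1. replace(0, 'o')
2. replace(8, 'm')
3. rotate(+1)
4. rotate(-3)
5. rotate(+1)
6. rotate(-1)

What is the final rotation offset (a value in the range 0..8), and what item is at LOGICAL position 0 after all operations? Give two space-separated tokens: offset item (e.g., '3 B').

After op 1 (replace(0, 'o')): offset=0, physical=[o,B,C,D,E,F,G,H,I], logical=[o,B,C,D,E,F,G,H,I]
After op 2 (replace(8, 'm')): offset=0, physical=[o,B,C,D,E,F,G,H,m], logical=[o,B,C,D,E,F,G,H,m]
After op 3 (rotate(+1)): offset=1, physical=[o,B,C,D,E,F,G,H,m], logical=[B,C,D,E,F,G,H,m,o]
After op 4 (rotate(-3)): offset=7, physical=[o,B,C,D,E,F,G,H,m], logical=[H,m,o,B,C,D,E,F,G]
After op 5 (rotate(+1)): offset=8, physical=[o,B,C,D,E,F,G,H,m], logical=[m,o,B,C,D,E,F,G,H]
After op 6 (rotate(-1)): offset=7, physical=[o,B,C,D,E,F,G,H,m], logical=[H,m,o,B,C,D,E,F,G]

Answer: 7 H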